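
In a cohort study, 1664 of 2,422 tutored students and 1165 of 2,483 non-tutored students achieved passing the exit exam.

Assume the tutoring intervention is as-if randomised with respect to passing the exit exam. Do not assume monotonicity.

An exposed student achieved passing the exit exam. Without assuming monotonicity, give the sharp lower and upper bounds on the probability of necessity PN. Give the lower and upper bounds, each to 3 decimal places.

p₁ = P(outcome | exposed) = 1664/2422 = 0.68704
p₀ = P(outcome | unexposed) = 1165/2483 = 0.46919
Under exogeneity alone the bounds on PN are max{0,(p₁−p₀)/p₁} ≤ PN ≤ min{1,(1−p₀)/p₁}.
  lower = (p₁ − p₀)/p₁ = 0.21785 / 0.68704 ≈ 0.3171
  upper = min{1, (1 − p₀)/p₁} = 0.53081 / 0.68704 ≈ 0.7726

0.317 ≤ PN ≤ 0.773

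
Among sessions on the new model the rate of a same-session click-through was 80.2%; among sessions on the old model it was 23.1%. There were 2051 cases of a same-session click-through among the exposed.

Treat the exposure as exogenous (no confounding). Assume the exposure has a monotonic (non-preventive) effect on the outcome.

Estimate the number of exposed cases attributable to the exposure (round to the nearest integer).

p₁ = 0.802, p₀ = 0.231.
PN = (p₁ − p₀)/p₁ = (0.802 − 0.231) / 0.802 ≈ 0.71197.
Attributable cases ≈ PN × (exposed cases) = 0.71197 × 2051 ≈ 1460.25.

about 1460 cases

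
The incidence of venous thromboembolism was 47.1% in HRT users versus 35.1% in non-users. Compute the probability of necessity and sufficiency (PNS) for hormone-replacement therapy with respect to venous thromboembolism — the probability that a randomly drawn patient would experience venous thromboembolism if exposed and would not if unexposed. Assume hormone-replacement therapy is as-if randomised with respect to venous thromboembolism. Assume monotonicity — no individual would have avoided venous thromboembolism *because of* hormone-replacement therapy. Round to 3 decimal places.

p₁ = 0.471, p₀ = 0.351.
Under exogeneity and monotonicity, PNS = p₁ − p₀.
PNS = 0.471 − 0.351 = 0.12

PNS ≈ 0.120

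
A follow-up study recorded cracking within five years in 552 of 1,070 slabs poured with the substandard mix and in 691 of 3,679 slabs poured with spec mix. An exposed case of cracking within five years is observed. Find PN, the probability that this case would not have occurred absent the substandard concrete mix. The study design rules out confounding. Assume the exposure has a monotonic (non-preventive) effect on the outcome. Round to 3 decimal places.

p₁ = P(outcome | exposed) = 552/1070 = 0.51589
p₀ = P(outcome | unexposed) = 691/3679 = 0.18782
Under exogeneity and monotonicity, PN = (p₁ − p₀) / p₁.
PN = (0.51589 − 0.18782) / 0.51589 = 0.32807 / 0.51589 ≈ 0.6359

PN ≈ 0.636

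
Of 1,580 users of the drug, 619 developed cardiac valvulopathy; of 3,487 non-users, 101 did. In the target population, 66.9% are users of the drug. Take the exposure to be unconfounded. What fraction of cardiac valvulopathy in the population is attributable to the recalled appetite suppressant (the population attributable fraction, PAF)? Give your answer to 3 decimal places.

PAF ≈ 0.893

p₁ = P(outcome | exposed) = 619/1580 = 0.39177
p₀ = P(outcome | unexposed) = 101/3487 = 0.028965
Overall risk P(Y=1) = π·p₁ + (1−π)·p₀ = 0.669×0.39177 + 0.331×0.028965 = 0.27168.
Under exogeneity, PAF = [P(Y=1) − p₀] / P(Y=1).
PAF = (0.27168 − 0.028965) / 0.27168 ≈ 0.8934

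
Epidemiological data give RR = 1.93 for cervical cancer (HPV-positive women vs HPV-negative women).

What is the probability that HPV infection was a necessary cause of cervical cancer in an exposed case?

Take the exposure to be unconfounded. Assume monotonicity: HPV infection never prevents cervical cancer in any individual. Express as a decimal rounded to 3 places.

PN ≈ 0.482

Under exogeneity and monotonicity, PN = (RR − 1) / RR = 1 − 1/RR.
PN = (1.93 − 1) / 1.93 = 0.93 / 1.93 ≈ 0.4819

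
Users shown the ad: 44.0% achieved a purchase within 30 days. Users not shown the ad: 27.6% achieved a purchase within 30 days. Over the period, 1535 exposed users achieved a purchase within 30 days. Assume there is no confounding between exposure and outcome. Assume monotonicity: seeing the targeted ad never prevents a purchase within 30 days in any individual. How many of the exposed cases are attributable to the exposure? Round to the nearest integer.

p₁ = 0.44, p₀ = 0.276.
PN = (p₁ − p₀)/p₁ = (0.44 − 0.276) / 0.44 ≈ 0.37273.
Attributable cases ≈ PN × (exposed cases) = 0.37273 × 1535 ≈ 572.14.

about 572 cases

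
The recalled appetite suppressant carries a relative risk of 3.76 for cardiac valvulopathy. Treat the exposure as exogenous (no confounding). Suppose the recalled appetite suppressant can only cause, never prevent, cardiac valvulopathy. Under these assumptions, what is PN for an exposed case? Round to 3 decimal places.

Under exogeneity and monotonicity, PN = (RR − 1) / RR = 1 − 1/RR.
PN = (3.76 − 1) / 3.76 = 2.76 / 3.76 ≈ 0.7340

PN ≈ 0.734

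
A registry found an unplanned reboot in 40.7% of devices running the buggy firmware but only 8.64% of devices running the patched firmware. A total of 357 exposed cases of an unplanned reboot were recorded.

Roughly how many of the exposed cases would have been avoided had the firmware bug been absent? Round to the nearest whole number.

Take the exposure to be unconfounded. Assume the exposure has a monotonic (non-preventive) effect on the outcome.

about 281 cases

p₁ = 0.407, p₀ = 0.0864.
PN = (p₁ − p₀)/p₁ = (0.407 − 0.0864) / 0.407 ≈ 0.78771.
Attributable cases ≈ PN × (exposed cases) = 0.78771 × 357 ≈ 281.21.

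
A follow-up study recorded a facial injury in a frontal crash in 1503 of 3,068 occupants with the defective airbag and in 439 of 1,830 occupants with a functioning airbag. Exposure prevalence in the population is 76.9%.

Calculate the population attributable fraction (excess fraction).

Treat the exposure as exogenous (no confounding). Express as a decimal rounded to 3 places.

p₁ = P(outcome | exposed) = 1503/3068 = 0.4899
p₀ = P(outcome | unexposed) = 439/1830 = 0.23989
Overall risk P(Y=1) = π·p₁ + (1−π)·p₀ = 0.769×0.4899 + 0.231×0.23989 = 0.43214.
Under exogeneity, PAF = [P(Y=1) − p₀] / P(Y=1).
PAF = (0.43214 − 0.23989) / 0.43214 ≈ 0.4449

PAF ≈ 0.445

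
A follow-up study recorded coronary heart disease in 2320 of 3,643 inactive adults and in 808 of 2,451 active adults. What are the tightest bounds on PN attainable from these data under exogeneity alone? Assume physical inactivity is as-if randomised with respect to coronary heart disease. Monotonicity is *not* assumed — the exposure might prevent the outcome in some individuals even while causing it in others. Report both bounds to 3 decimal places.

0.482 ≤ PN ≤ 1.000

p₁ = P(outcome | exposed) = 2320/3643 = 0.63684
p₀ = P(outcome | unexposed) = 808/2451 = 0.32966
Under exogeneity alone the bounds on PN are max{0,(p₁−p₀)/p₁} ≤ PN ≤ min{1,(1−p₀)/p₁}.
  lower = (p₁ − p₀)/p₁ = 0.30718 / 0.63684 ≈ 0.4823
  upper = min{1, (1 − p₀)/p₁} = 0.67034 / 0.63684 ≈ 1.0526 → capped at 1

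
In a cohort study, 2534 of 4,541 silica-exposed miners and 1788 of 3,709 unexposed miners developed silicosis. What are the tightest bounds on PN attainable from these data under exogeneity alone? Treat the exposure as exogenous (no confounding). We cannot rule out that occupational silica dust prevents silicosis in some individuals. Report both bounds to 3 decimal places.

p₁ = P(outcome | exposed) = 2534/4541 = 0.55803
p₀ = P(outcome | unexposed) = 1788/3709 = 0.48207
Under exogeneity alone the bounds on PN are max{0,(p₁−p₀)/p₁} ≤ PN ≤ min{1,(1−p₀)/p₁}.
  lower = (p₁ − p₀)/p₁ = 0.075956 / 0.55803 ≈ 0.1361
  upper = min{1, (1 − p₀)/p₁} = 0.51793 / 0.55803 ≈ 0.9281

0.136 ≤ PN ≤ 0.928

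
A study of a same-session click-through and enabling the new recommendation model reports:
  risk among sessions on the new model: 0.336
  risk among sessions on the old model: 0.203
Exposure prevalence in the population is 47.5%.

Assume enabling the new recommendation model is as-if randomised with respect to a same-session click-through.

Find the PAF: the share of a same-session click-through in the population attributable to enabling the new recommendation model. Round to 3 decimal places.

PAF ≈ 0.237

Let p₁ = 0.336, p₀ = 0.203.
Overall risk P(Y=1) = π·p₁ + (1−π)·p₀ = 0.475×0.336 + 0.525×0.203 = 0.26617.
Under exogeneity, PAF = [P(Y=1) − p₀] / P(Y=1).
PAF = (0.26617 − 0.203) / 0.26617 ≈ 0.2373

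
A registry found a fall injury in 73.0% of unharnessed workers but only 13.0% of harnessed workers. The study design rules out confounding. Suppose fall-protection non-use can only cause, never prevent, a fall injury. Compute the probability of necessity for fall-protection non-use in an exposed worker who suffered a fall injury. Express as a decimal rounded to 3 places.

p₁ = 0.73, p₀ = 0.13.
Under exogeneity and monotonicity, PN = (p₁ − p₀) / p₁.
PN = (0.73 − 0.13) / 0.73 = 0.6 / 0.73 ≈ 0.8219

PN ≈ 0.822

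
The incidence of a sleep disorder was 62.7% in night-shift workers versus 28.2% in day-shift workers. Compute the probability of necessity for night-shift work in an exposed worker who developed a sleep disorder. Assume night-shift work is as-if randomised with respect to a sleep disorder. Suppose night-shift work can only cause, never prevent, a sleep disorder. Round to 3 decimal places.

p₁ = 0.627, p₀ = 0.282.
Under exogeneity and monotonicity, PN = (p₁ − p₀) / p₁.
PN = (0.627 − 0.282) / 0.627 = 0.345 / 0.627 ≈ 0.5502

PN ≈ 0.550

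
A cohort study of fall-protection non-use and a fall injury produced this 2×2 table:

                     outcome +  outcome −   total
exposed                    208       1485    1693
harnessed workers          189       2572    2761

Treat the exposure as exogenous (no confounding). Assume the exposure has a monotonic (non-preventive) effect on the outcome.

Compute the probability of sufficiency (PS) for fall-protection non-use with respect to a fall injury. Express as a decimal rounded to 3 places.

p₁ = P(outcome | exposed) = 208/1693 = 0.12286
p₀ = P(outcome | unexposed) = 189/2761 = 0.068453
Under exogeneity and monotonicity, PS = (p₁ − p₀)/(1 − p₀).
PS = (0.12286 − 0.068453) / 0.93155 ≈ 0.0584

PS ≈ 0.058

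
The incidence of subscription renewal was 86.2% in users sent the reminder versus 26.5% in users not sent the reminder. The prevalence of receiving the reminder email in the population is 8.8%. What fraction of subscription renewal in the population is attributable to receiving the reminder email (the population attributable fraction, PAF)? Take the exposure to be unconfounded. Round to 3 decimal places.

p₁ = 0.862, p₀ = 0.265.
Overall risk P(Y=1) = π·p₁ + (1−π)·p₀ = 0.088×0.862 + 0.912×0.265 = 0.31754.
Under exogeneity, PAF = [P(Y=1) − p₀] / P(Y=1).
PAF = (0.31754 − 0.265) / 0.31754 ≈ 0.1654

PAF ≈ 0.165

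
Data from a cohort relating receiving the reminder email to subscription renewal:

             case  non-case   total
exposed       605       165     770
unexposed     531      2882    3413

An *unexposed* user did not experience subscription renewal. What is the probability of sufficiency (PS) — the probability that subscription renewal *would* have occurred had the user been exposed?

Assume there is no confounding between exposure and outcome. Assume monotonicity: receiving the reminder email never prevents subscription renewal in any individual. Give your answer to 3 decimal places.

p₁ = P(outcome | exposed) = 605/770 = 0.78571
p₀ = P(outcome | unexposed) = 531/3413 = 0.15558
Under exogeneity and monotonicity, PS = (p₁ − p₀) / (1 − p₀).
PS = (0.78571 − 0.15558) / (1 − 0.15558) = 0.63013 / 0.84442 ≈ 0.7462

PS ≈ 0.746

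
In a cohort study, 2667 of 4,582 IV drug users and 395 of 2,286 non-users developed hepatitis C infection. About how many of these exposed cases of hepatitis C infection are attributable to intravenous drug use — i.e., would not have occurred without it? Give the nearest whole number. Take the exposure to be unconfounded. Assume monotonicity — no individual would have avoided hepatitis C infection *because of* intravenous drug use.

about 1875 cases

p₁ = P(outcome | exposed) = 2667/4582 = 0.58206
p₀ = P(outcome | unexposed) = 395/2286 = 0.17279
PN = (p₁ − p₀)/p₁ = (0.58206 − 0.17279) / 0.58206 ≈ 0.70314.
Attributable cases ≈ PN × (exposed cases) = 0.70314 × 2667 ≈ 1875.27.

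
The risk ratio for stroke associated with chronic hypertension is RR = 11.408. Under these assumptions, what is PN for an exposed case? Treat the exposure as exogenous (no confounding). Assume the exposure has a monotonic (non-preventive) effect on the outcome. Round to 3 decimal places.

Under exogeneity and monotonicity, PN = (RR − 1) / RR = 1 − 1/RR.
PN = (11.408 − 1) / 11.408 = 10.41 / 11.408 ≈ 0.9123

PN ≈ 0.912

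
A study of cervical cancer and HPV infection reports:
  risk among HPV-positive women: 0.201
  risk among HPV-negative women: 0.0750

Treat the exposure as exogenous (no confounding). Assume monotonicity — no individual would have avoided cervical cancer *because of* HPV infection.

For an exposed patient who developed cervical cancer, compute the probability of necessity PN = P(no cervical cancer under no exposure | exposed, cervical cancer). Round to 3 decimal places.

PN ≈ 0.627

Let p₁ = 0.201, p₀ = 0.075.
Under exogeneity and monotonicity, PN = (p₁ − p₀) / p₁.
PN = (0.201 − 0.075) / 0.201 = 0.126 / 0.201 ≈ 0.6269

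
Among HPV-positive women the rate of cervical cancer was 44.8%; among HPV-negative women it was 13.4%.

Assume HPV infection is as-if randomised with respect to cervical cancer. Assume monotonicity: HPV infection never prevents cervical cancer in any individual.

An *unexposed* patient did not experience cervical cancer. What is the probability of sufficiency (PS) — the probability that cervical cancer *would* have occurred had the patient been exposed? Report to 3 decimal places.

p₁ = 0.448, p₀ = 0.134.
Under exogeneity and monotonicity, PS = (p₁ − p₀) / (1 − p₀).
PS = (0.448 − 0.134) / (1 − 0.134) = 0.314 / 0.866 ≈ 0.3626

PS ≈ 0.363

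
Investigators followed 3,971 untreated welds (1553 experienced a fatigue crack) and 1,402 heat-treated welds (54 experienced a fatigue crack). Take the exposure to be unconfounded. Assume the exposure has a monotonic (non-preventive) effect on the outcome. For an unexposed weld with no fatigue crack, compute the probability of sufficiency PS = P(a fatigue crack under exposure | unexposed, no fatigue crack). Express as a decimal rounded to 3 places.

p₁ = P(outcome | exposed) = 1553/3971 = 0.39109
p₀ = P(outcome | unexposed) = 54/1402 = 0.038516
Under exogeneity and monotonicity, PS = (p₁ − p₀) / (1 − p₀).
PS = (0.39109 − 0.038516) / (1 − 0.038516) = 0.35257 / 0.96148 ≈ 0.3667

PS ≈ 0.367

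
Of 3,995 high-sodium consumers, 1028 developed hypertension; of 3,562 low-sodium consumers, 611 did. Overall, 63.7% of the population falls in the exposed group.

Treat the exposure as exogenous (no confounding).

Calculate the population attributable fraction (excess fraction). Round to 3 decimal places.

p₁ = P(outcome | exposed) = 1028/3995 = 0.25732
p₀ = P(outcome | unexposed) = 611/3562 = 0.17153
Overall risk P(Y=1) = π·p₁ + (1−π)·p₀ = 0.637×0.25732 + 0.363×0.17153 = 0.22618.
Under exogeneity, PAF = [P(Y=1) − p₀] / P(Y=1).
PAF = (0.22618 − 0.17153) / 0.22618 ≈ 0.2416

PAF ≈ 0.242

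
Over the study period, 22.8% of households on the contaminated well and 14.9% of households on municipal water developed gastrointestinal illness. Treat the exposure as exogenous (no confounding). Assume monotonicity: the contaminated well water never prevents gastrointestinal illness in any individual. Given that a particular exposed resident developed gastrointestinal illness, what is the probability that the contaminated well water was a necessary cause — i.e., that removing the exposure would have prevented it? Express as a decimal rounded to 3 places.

PN ≈ 0.346

p₁ = 0.228, p₀ = 0.149.
Under exogeneity and monotonicity, PN = (p₁ − p₀) / p₁.
PN = (0.228 − 0.149) / 0.228 = 0.079 / 0.228 ≈ 0.3465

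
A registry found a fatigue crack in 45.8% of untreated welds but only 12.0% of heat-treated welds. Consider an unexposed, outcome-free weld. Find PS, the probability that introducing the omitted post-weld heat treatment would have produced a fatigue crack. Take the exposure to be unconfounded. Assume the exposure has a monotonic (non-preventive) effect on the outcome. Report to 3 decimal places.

PS ≈ 0.384

p₁ = 0.458, p₀ = 0.12.
Under exogeneity and monotonicity, PS = (p₁ − p₀) / (1 − p₀).
PS = (0.458 − 0.12) / (1 − 0.12) = 0.338 / 0.88 ≈ 0.3841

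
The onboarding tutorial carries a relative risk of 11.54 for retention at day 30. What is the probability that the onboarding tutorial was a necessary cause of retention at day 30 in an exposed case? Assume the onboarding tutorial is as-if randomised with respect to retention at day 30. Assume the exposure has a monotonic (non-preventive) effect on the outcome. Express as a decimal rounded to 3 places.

PN ≈ 0.913

Under exogeneity and monotonicity, PN = (RR − 1) / RR = 1 − 1/RR.
PN = (11.54 − 1) / 11.54 = 10.54 / 11.54 ≈ 0.9133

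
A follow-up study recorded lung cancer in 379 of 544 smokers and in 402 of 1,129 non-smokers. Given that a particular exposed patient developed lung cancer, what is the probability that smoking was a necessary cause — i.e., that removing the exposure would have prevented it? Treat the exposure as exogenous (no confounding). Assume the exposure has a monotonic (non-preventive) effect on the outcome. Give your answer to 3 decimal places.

PN ≈ 0.489

p₁ = P(outcome | exposed) = 379/544 = 0.69669
p₀ = P(outcome | unexposed) = 402/1129 = 0.35607
Under exogeneity and monotonicity, PN = (p₁ − p₀) / p₁.
PN = (0.69669 − 0.35607) / 0.69669 = 0.34062 / 0.69669 ≈ 0.4889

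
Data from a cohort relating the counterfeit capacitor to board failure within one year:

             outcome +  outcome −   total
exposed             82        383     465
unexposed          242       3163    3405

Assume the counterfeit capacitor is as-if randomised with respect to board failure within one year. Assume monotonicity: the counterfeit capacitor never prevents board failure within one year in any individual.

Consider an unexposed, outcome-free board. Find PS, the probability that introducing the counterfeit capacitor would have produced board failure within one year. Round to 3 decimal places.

PS ≈ 0.113

p₁ = P(outcome | exposed) = 82/465 = 0.17634
p₀ = P(outcome | unexposed) = 242/3405 = 0.071072
Under exogeneity and monotonicity, PS = (p₁ − p₀)/(1 − p₀).
PS = (0.17634 − 0.071072) / 0.92893 ≈ 0.1133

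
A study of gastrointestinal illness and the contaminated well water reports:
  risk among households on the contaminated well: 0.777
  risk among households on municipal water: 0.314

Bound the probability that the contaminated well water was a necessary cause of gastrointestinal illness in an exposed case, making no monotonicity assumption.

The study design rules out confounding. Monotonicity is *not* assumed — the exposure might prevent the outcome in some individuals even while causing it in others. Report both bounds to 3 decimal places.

0.596 ≤ PN ≤ 0.883

Let p₁ = 0.777, p₀ = 0.314.
Under exogeneity alone the bounds on PN are max{0,(p₁−p₀)/p₁} ≤ PN ≤ min{1,(1−p₀)/p₁}.
  lower = (p₁ − p₀)/p₁ = 0.463 / 0.777 ≈ 0.5959
  upper = min{1, (1 − p₀)/p₁} = 0.686 / 0.777 ≈ 0.8829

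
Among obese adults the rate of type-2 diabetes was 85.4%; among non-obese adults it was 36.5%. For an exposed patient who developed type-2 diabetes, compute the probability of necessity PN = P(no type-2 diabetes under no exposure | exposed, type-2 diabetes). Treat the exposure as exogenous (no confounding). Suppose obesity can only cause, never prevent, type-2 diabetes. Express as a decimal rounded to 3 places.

PN ≈ 0.573

p₁ = 0.854, p₀ = 0.365.
Under exogeneity and monotonicity, PN = (p₁ − p₀) / p₁.
PN = (0.854 − 0.365) / 0.854 = 0.489 / 0.854 ≈ 0.5726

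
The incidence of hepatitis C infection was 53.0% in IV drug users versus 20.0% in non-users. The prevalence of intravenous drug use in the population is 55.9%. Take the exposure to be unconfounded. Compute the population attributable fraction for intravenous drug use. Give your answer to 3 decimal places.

p₁ = 0.53, p₀ = 0.2.
Overall risk P(Y=1) = π·p₁ + (1−π)·p₀ = 0.559×0.53 + 0.441×0.2 = 0.38447.
Under exogeneity, PAF = [P(Y=1) − p₀] / P(Y=1).
PAF = (0.38447 − 0.2) / 0.38447 ≈ 0.4798

PAF ≈ 0.480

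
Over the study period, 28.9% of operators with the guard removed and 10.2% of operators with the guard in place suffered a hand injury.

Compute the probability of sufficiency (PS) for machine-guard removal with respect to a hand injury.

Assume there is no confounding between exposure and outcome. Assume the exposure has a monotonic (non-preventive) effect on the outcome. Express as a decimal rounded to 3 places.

p₁ = 0.289, p₀ = 0.102.
Under exogeneity and monotonicity, PS = (p₁ − p₀) / (1 − p₀).
PS = (0.289 − 0.102) / (1 − 0.102) = 0.187 / 0.898 ≈ 0.2082

PS ≈ 0.208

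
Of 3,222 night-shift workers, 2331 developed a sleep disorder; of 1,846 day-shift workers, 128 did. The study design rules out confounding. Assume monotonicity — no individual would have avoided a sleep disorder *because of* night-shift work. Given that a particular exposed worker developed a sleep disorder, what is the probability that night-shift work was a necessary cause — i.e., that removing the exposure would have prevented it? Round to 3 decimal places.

p₁ = P(outcome | exposed) = 2331/3222 = 0.72346
p₀ = P(outcome | unexposed) = 128/1846 = 0.069339
Under exogeneity and monotonicity, PN = (p₁ − p₀) / p₁.
PN = (0.72346 − 0.069339) / 0.72346 = 0.65412 / 0.72346 ≈ 0.9042

PN ≈ 0.904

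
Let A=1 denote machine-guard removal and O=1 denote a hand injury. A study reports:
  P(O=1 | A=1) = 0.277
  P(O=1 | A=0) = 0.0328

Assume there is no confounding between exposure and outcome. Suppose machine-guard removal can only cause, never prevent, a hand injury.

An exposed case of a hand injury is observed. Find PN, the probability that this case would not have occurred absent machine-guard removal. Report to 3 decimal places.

Let p₁ = 0.277, p₀ = 0.0328.
Under exogeneity and monotonicity, PN = (p₁ − p₀) / p₁.
PN = (0.277 − 0.0328) / 0.277 = 0.2442 / 0.277 ≈ 0.8816

PN ≈ 0.882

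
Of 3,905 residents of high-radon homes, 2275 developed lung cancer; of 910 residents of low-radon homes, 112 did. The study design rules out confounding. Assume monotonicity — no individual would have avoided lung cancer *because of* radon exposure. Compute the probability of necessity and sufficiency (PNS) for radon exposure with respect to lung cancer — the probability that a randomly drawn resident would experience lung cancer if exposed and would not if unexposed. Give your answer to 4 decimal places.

PNS ≈ 0.4595

p₁ = P(outcome | exposed) = 2275/3905 = 0.58259
p₀ = P(outcome | unexposed) = 112/910 = 0.12308
Under exogeneity and monotonicity, PNS = p₁ − p₀.
PNS = 0.58259 − 0.12308 = 0.45951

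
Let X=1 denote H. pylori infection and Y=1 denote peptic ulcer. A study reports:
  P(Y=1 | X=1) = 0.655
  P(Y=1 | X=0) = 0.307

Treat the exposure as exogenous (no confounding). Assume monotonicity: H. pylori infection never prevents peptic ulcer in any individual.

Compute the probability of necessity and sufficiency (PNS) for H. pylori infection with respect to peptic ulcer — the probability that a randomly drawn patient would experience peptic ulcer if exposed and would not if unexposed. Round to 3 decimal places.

PNS ≈ 0.348

Let p₁ = 0.655, p₀ = 0.307.
Under exogeneity and monotonicity, PNS = p₁ − p₀.
PNS = 0.655 − 0.307 = 0.348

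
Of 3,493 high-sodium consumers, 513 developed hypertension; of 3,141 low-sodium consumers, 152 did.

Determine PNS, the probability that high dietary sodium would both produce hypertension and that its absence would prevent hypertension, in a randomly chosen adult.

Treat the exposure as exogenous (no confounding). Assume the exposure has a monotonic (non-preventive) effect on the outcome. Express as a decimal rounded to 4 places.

PNS ≈ 0.0985

p₁ = P(outcome | exposed) = 513/3493 = 0.14687
p₀ = P(outcome | unexposed) = 152/3141 = 0.048392
Under exogeneity and monotonicity, PNS = p₁ − p₀.
PNS = 0.14687 − 0.048392 = 0.098473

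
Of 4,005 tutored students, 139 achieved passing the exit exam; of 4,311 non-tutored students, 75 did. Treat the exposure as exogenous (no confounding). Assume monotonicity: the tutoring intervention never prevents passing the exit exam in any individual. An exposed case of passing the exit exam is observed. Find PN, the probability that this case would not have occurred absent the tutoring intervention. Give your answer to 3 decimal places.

p₁ = P(outcome | exposed) = 139/4005 = 0.034707
p₀ = P(outcome | unexposed) = 75/4311 = 0.017397
Under exogeneity and monotonicity, PN = (p₁ − p₀) / p₁.
PN = (0.034707 − 0.017397) / 0.034707 = 0.017309 / 0.034707 ≈ 0.4987

PN ≈ 0.499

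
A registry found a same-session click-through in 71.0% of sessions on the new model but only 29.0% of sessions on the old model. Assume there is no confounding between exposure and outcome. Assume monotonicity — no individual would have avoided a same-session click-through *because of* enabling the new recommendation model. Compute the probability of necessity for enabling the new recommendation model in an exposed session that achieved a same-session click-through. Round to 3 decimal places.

PN ≈ 0.592

p₁ = 0.71, p₀ = 0.29.
Under exogeneity and monotonicity, PN = (p₁ − p₀) / p₁.
PN = (0.71 − 0.29) / 0.71 = 0.42 / 0.71 ≈ 0.5915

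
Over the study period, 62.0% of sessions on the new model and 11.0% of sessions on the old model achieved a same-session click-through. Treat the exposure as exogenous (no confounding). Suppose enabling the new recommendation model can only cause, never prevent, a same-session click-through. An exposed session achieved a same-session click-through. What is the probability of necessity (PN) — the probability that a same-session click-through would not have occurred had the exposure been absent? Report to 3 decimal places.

p₁ = 0.62, p₀ = 0.11.
Under exogeneity and monotonicity, PN = (p₁ − p₀) / p₁.
PN = (0.62 − 0.11) / 0.62 = 0.51 / 0.62 ≈ 0.8226

PN ≈ 0.823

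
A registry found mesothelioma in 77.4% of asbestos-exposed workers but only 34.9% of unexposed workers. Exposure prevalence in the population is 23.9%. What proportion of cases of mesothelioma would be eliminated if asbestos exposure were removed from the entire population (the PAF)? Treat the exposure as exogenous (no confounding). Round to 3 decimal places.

PAF ≈ 0.225

p₁ = 0.774, p₀ = 0.349.
Overall risk P(Y=1) = π·p₁ + (1−π)·p₀ = 0.239×0.774 + 0.761×0.349 = 0.45057.
Under exogeneity, PAF = [P(Y=1) − p₀] / P(Y=1).
PAF = (0.45057 − 0.349) / 0.45057 ≈ 0.2254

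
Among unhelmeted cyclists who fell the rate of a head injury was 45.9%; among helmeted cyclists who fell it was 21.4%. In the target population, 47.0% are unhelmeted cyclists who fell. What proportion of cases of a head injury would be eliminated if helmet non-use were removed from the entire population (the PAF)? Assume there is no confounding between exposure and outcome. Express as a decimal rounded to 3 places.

p₁ = 0.459, p₀ = 0.214.
Overall risk P(Y=1) = π·p₁ + (1−π)·p₀ = 0.47×0.459 + 0.53×0.214 = 0.32915.
Under exogeneity, PAF = [P(Y=1) − p₀] / P(Y=1).
PAF = (0.32915 − 0.214) / 0.32915 ≈ 0.3498

PAF ≈ 0.350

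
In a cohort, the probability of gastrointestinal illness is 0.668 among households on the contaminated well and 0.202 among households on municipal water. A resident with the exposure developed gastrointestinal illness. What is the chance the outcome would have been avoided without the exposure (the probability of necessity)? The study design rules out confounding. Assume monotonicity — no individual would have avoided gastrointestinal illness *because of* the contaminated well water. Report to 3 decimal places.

PN ≈ 0.698

Let p₁ = 0.668, p₀ = 0.202.
Under exogeneity and monotonicity, PN = (p₁ − p₀) / p₁.
PN = (0.668 − 0.202) / 0.668 = 0.466 / 0.668 ≈ 0.6976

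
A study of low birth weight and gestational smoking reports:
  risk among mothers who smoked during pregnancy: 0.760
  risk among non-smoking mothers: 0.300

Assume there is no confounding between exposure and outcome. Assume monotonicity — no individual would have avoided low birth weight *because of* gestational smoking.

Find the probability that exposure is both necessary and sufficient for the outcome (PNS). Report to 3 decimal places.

Let p₁ = 0.76, p₀ = 0.3.
Under exogeneity and monotonicity, PNS = p₁ − p₀.
PNS = 0.76 − 0.3 = 0.46

PNS ≈ 0.460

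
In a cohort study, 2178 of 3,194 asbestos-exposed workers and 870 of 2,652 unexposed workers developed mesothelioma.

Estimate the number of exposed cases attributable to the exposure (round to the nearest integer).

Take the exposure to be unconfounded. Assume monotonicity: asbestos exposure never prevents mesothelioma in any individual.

about 1130 cases

p₁ = P(outcome | exposed) = 2178/3194 = 0.6819
p₀ = P(outcome | unexposed) = 870/2652 = 0.32805
PN = (p₁ − p₀)/p₁ = (0.6819 − 0.32805) / 0.6819 ≈ 0.51891.
Attributable cases ≈ PN × (exposed cases) = 0.51891 × 2178 ≈ 1130.19.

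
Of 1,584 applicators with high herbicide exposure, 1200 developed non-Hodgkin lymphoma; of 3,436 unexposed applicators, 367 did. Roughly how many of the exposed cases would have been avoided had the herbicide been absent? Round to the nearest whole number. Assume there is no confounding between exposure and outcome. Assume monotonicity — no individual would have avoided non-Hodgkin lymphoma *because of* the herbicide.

p₁ = P(outcome | exposed) = 1200/1584 = 0.75758
p₀ = P(outcome | unexposed) = 367/3436 = 0.10681
PN = (p₁ − p₀)/p₁ = (0.75758 − 0.10681) / 0.75758 ≈ 0.85901.
Attributable cases ≈ PN × (exposed cases) = 0.85901 × 1200 ≈ 1030.81.

about 1031 cases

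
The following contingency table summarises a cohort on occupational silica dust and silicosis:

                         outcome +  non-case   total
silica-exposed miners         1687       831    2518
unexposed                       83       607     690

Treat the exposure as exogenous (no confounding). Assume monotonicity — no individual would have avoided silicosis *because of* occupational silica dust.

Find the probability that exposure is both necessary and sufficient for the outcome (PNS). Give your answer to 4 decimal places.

PNS ≈ 0.5497

p₁ = P(outcome | exposed) = 1687/2518 = 0.66998
p₀ = P(outcome | unexposed) = 83/690 = 0.12029
Under exogeneity and monotonicity, PNS = p₁ − p₀.
PNS = 0.66998 − 0.12029 = 0.54969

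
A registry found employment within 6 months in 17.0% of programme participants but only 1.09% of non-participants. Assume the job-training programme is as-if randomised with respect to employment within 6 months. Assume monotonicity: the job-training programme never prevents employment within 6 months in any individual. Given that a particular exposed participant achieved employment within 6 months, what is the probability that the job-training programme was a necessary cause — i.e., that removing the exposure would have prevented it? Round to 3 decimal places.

PN ≈ 0.936

p₁ = 0.17, p₀ = 0.0109.
Under exogeneity and monotonicity, PN = (p₁ − p₀) / p₁.
PN = (0.17 − 0.0109) / 0.17 = 0.1591 / 0.17 ≈ 0.9359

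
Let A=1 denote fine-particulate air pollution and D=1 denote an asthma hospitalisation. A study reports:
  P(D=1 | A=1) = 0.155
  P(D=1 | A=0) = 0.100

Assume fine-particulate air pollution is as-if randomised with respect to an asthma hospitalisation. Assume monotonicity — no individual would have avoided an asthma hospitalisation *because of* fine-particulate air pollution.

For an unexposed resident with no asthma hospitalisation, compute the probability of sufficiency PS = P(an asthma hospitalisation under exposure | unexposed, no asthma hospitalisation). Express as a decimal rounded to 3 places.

Let p₁ = 0.155, p₀ = 0.1.
Under exogeneity and monotonicity, PS = (p₁ − p₀) / (1 − p₀).
PS = (0.155 − 0.1) / (1 − 0.1) = 0.055 / 0.9 ≈ 0.0611

PS ≈ 0.061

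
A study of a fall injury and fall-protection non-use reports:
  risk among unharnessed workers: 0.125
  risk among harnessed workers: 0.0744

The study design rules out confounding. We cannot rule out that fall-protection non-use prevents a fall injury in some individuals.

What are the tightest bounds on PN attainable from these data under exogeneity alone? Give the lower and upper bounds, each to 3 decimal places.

Let p₁ = 0.125, p₀ = 0.0744.
Under exogeneity alone the bounds on PN are max{0,(p₁−p₀)/p₁} ≤ PN ≤ min{1,(1−p₀)/p₁}.
  lower = (p₁ − p₀)/p₁ = 0.0506 / 0.125 ≈ 0.4048
  upper = min{1, (1 − p₀)/p₁} = 0.9256 / 0.125 ≈ 7.4048 → capped at 1

0.405 ≤ PN ≤ 1.000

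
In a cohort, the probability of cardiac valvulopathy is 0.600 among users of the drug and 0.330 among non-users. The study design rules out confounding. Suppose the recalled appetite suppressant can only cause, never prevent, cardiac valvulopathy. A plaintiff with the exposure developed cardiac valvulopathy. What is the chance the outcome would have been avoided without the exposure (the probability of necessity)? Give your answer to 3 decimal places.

PN ≈ 0.450

Let p₁ = 0.6, p₀ = 0.33.
Under exogeneity and monotonicity, PN = (p₁ − p₀) / p₁.
PN = (0.6 − 0.33) / 0.6 = 0.27 / 0.6 ≈ 0.4500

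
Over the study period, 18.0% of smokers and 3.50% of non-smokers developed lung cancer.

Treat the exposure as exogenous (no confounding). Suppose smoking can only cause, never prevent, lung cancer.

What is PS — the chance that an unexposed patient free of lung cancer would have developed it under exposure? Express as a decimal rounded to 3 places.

PS ≈ 0.150

p₁ = 0.18, p₀ = 0.035.
Under exogeneity and monotonicity, PS = (p₁ − p₀) / (1 − p₀).
PS = (0.18 − 0.035) / (1 − 0.035) = 0.145 / 0.965 ≈ 0.1503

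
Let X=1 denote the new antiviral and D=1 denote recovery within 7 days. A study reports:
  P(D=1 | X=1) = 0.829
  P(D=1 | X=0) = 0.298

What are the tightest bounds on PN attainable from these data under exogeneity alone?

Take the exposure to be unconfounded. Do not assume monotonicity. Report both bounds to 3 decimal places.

Let p₁ = 0.829, p₀ = 0.298.
Under exogeneity alone the bounds on PN are max{0,(p₁−p₀)/p₁} ≤ PN ≤ min{1,(1−p₀)/p₁}.
  lower = (p₁ − p₀)/p₁ = 0.531 / 0.829 ≈ 0.6405
  upper = min{1, (1 − p₀)/p₁} = 0.702 / 0.829 ≈ 0.8468

0.641 ≤ PN ≤ 0.847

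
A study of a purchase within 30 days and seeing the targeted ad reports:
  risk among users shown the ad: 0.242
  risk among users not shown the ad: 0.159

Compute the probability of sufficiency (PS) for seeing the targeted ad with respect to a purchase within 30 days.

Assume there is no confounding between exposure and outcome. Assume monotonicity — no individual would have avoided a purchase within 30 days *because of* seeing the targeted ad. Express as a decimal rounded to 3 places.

PS ≈ 0.099

Let p₁ = 0.242, p₀ = 0.159.
Under exogeneity and monotonicity, PS = (p₁ − p₀) / (1 − p₀).
PS = (0.242 − 0.159) / (1 − 0.159) = 0.083 / 0.841 ≈ 0.0987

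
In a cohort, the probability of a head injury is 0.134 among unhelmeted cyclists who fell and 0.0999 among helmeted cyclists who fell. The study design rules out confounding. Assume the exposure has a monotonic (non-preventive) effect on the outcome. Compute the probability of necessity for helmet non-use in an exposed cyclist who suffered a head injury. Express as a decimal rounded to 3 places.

PN ≈ 0.254

Let p₁ = 0.134, p₀ = 0.0999.
Under exogeneity and monotonicity, PN = (p₁ − p₀) / p₁.
PN = (0.134 − 0.0999) / 0.134 = 0.0341 / 0.134 ≈ 0.2545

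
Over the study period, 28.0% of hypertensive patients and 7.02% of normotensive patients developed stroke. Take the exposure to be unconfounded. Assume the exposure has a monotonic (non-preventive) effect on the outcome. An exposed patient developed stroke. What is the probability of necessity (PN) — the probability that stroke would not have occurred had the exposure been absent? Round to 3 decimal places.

p₁ = 0.28, p₀ = 0.0702.
Under exogeneity and monotonicity, PN = (p₁ − p₀) / p₁.
PN = (0.28 − 0.0702) / 0.28 = 0.2098 / 0.28 ≈ 0.7493

PN ≈ 0.749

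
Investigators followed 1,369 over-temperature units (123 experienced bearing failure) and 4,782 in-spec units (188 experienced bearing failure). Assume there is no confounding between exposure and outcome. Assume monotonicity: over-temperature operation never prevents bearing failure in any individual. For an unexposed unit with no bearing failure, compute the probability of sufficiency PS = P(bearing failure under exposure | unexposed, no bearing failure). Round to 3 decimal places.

p₁ = P(outcome | exposed) = 123/1369 = 0.089847
p₀ = P(outcome | unexposed) = 188/4782 = 0.039314
Under exogeneity and monotonicity, PS = (p₁ − p₀) / (1 − p₀).
PS = (0.089847 − 0.039314) / (1 − 0.039314) = 0.050533 / 0.96069 ≈ 0.0526

PS ≈ 0.053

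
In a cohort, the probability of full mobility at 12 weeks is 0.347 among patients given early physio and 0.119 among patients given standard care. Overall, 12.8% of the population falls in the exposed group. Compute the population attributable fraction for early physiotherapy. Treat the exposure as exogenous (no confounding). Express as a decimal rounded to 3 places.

Let p₁ = 0.347, p₀ = 0.119.
Overall risk P(Y=1) = π·p₁ + (1−π)·p₀ = 0.128×0.347 + 0.872×0.119 = 0.14818.
Under exogeneity, PAF = [P(Y=1) − p₀] / P(Y=1).
PAF = (0.14818 − 0.119) / 0.14818 ≈ 0.1969

PAF ≈ 0.197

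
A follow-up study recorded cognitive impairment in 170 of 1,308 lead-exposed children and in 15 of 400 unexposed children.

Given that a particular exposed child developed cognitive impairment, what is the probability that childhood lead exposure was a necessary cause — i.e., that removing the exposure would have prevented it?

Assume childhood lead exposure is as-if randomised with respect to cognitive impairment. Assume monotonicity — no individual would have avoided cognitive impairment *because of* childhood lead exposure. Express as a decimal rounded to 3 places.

PN ≈ 0.711

p₁ = P(outcome | exposed) = 170/1308 = 0.12997
p₀ = P(outcome | unexposed) = 15/400 = 0.0375
Under exogeneity and monotonicity, PN = (p₁ − p₀) / p₁.
PN = (0.12997 − 0.0375) / 0.12997 = 0.092469 / 0.12997 ≈ 0.7115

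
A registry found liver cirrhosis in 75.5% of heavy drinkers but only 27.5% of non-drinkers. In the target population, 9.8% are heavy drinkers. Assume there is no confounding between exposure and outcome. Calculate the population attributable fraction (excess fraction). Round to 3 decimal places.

PAF ≈ 0.146

p₁ = 0.755, p₀ = 0.275.
Overall risk P(Y=1) = π·p₁ + (1−π)·p₀ = 0.098×0.755 + 0.902×0.275 = 0.32204.
Under exogeneity, PAF = [P(Y=1) − p₀] / P(Y=1).
PAF = (0.32204 − 0.275) / 0.32204 ≈ 0.1461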